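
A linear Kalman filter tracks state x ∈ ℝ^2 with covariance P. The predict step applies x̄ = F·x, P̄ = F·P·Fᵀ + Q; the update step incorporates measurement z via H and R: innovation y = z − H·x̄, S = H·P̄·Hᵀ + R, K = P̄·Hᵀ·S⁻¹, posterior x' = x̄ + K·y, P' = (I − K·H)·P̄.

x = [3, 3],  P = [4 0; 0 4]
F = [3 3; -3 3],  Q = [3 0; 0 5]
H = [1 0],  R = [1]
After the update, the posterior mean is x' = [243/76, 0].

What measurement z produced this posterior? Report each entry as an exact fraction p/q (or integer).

z = [3]

x̄ = F·x = [18, 0]
P̄ = F·P·Fᵀ + Q = [75 0; 0 77]
S = H·P̄·Hᵀ + R = [76]
K = P̄·Hᵀ·S⁻¹ = [75/76; 0]
x' − x̄ = [-1125/76, 0] = K·y
y = (KᵀK)⁻¹·Kᵀ·(x' − x̄) = [-15]
z = y + H·x̄ = [-15] + [18] = [3]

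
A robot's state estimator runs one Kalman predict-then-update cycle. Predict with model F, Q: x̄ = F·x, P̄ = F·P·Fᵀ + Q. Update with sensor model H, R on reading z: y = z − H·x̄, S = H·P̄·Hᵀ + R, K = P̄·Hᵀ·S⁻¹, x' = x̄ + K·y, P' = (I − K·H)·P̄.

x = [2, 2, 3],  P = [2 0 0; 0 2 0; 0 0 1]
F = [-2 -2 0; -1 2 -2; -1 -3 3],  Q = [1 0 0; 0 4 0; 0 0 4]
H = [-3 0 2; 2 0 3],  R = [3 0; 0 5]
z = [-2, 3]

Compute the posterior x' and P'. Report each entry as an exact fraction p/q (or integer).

x̄ = F·x = [-8, -4, 1]
P̄ = F·P·Fᵀ + Q = [17 -4 16; -4 18 -16; 16 -16 33]
y = z − H·x̄ = [-28, 16]
S = H·P̄·Hᵀ + R = [96 16; 16 562]
K = P̄·Hᵀ·S⁻¹ = [-5995/26848 511/3356; -1293/6712 -79/839; 2005/13424 192/839]
x' = x̄ + K·y = [4621/6712, -189/1678, 1609/3356]
P' = (I − K·H)·P̄ = [7295/26848 409/6712 975/13424; 409/6712 14891/1678 -663/3356; 975/13424 -663/3356 2235/6712]

x' = [4621/6712, -189/1678, 1609/3356]
P' = [7295/26848 409/6712 975/13424; 409/6712 14891/1678 -663/3356; 975/13424 -663/3356 2235/6712]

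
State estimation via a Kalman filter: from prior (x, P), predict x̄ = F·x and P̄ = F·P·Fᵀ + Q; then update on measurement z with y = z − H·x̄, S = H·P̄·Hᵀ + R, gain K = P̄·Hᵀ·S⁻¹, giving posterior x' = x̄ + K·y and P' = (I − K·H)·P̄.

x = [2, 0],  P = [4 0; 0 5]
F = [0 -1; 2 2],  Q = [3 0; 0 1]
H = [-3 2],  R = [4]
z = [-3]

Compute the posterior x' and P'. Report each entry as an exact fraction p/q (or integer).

x' = [121/86, 29/43]
P' = [102/43 142/43; 142/43 239/43]

x̄ = F·x = [0, 4]
P̄ = F·P·Fᵀ + Q = [8 -10; -10 37]
y = z − H·x̄ = [-11]
S = H·P̄·Hᵀ + R = [344]
K = P̄·Hᵀ·S⁻¹ = [-11/86; 13/43]
x' = x̄ + K·y = [121/86, 29/43]
P' = (I − K·H)·P̄ = [102/43 142/43; 142/43 239/43]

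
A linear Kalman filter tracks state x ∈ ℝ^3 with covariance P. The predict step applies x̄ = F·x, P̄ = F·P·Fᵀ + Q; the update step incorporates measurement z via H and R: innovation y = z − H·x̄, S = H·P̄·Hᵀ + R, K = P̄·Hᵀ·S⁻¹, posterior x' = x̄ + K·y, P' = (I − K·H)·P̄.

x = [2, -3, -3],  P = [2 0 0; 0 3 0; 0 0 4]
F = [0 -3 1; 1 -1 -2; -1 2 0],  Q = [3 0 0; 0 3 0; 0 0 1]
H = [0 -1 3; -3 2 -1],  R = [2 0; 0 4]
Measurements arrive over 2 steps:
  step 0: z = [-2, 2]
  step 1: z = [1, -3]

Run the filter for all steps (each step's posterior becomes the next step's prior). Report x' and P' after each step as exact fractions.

step 0: x̄ = F·x = [6, 11, -8]
step 0: P̄ = F·P·Fᵀ + Q = [34 1 -18; 1 24 -8; -18 -8 15]
step 0: y = z − H·x̄ = [33, -10]
step 0: S = H·P̄·Hᵀ + R = [209 16; 16 333]
step 0: K = P̄·Hᵀ·S⁻¹ = [-17003/69341 -16258/69341; -16832/69341 11845/69341; 17281/69341 3959/69341]
step 0: x' = x̄ + K·y = [17527/69341, 88845/69341, -24045/69341]
step 0: P' = (I − K·H)·P̄ = [89273/69341 114871/69341 26955/69341; 114871/69341 228463/69341 64933/69341; 26955/69341 64933/69341 33165/69341]
step 1: x̄ = F·x = [-290580/69341, -23228/69341, 160163/69341]
step 1: P̄ = F·P·Fᵀ + Q = [1907757/69341 626066/69341 -923254/69341; 626066/69341 580589/69341 -407408/69341; -923254/69341 -407408/69341 612982/69341]
step 1: y = z − H·x̄ = [-434376/69341, -873144/69341]
step 1: S = H·P̄·Hᵀ + R = [8680557/69341 4335504/69341; 4335504/69341 8959831/69341]
step 1: K = P̄·Hᵀ·S⁻¹ = [-216959308/850575111 -77275071/283525037; -213590455/850575111 24653516/283525037; 206354998/850575111 9181284/283525037]
step 1: x' = x̄ + K·y = [237947700/283525037, 40587820/283525037, 108378659/283525037]
step 1: P' = (I − K·H)·P̄ = [914969978/850575111 1003781726/850575111 189954370/850575111; 1003781726/850575111 1898876240/850575111 490565110/850575111; 189954370/850575111 490565110/850575111 301091702/850575111]

step 0: x' = [17527/69341, 88845/69341, -24045/69341], P' = [89273/69341 114871/69341 26955/69341; 114871/69341 228463/69341 64933/69341; 26955/69341 64933/69341 33165/69341]
step 1: x' = [237947700/283525037, 40587820/283525037, 108378659/283525037], P' = [914969978/850575111 1003781726/850575111 189954370/850575111; 1003781726/850575111 1898876240/850575111 490565110/850575111; 189954370/850575111 490565110/850575111 301091702/850575111]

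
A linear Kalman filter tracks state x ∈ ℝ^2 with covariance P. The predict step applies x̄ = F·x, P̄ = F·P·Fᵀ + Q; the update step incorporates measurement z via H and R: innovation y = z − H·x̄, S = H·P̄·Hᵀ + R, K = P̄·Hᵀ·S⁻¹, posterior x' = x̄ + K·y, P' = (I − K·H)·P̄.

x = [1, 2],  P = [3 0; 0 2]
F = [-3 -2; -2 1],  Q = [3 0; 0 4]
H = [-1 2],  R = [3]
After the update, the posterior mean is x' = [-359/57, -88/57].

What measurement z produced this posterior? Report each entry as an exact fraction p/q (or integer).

z = [3]

x̄ = F·x = [-7, 0]
P̄ = F·P·Fᵀ + Q = [38 14; 14 18]
S = H·P̄·Hᵀ + R = [57]
K = P̄·Hᵀ·S⁻¹ = [-10/57; 22/57]
x' − x̄ = [40/57, -88/57] = K·y
y = (KᵀK)⁻¹·Kᵀ·(x' − x̄) = [-4]
z = y + H·x̄ = [-4] + [7] = [3]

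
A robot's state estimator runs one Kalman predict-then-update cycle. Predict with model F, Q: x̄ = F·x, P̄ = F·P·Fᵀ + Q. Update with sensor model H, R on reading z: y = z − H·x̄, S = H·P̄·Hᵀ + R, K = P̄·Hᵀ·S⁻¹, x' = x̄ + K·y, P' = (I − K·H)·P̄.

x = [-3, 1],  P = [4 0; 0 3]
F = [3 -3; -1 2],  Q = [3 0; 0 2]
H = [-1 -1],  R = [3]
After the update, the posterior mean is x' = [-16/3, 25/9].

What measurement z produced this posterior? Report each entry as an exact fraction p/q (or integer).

z = [2]

x̄ = F·x = [-12, 5]
P̄ = F·P·Fᵀ + Q = [66 -30; -30 18]
S = H·P̄·Hᵀ + R = [27]
K = P̄·Hᵀ·S⁻¹ = [-4/3; 4/9]
x' − x̄ = [20/3, -20/9] = K·y
y = (KᵀK)⁻¹·Kᵀ·(x' − x̄) = [-5]
z = y + H·x̄ = [-5] + [7] = [2]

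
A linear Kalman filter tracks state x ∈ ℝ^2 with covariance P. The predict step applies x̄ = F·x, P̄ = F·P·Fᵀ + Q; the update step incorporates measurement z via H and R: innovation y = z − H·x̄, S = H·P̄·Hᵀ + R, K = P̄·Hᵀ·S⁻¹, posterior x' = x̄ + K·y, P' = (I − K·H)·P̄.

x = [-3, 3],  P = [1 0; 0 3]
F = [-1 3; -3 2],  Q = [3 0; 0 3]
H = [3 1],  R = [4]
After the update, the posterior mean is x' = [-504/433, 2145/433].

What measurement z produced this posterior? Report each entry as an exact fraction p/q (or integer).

z = [1]

x̄ = F·x = [12, 15]
P̄ = F·P·Fᵀ + Q = [31 21; 21 24]
S = H·P̄·Hᵀ + R = [433]
K = P̄·Hᵀ·S⁻¹ = [114/433; 87/433]
x' − x̄ = [-5700/433, -4350/433] = K·y
y = (KᵀK)⁻¹·Kᵀ·(x' − x̄) = [-50]
z = y + H·x̄ = [-50] + [51] = [1]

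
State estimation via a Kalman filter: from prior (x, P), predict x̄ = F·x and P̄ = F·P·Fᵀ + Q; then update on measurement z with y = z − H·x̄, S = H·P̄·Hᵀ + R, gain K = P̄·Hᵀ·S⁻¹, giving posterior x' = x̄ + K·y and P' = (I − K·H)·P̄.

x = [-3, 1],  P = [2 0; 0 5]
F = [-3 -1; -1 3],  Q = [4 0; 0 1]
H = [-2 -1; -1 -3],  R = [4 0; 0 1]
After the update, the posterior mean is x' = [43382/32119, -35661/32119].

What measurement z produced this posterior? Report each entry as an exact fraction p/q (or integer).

z = [-1, 2]

x̄ = F·x = [8, 6]
P̄ = F·P·Fᵀ + Q = [27 -9; -9 48]
S = H·P̄·Hᵀ + R = [124 135; 135 406]
K = P̄·Hᵀ·S⁻¹ = [-18270/32119 6075/32119; 6045/32119 -12690/32119]
x' − x̄ = [-213570/32119, -228375/32119] = K·y
y = (KᵀK)⁻¹·Kᵀ·(x' − x̄) = [21, 28]
z = y + H·x̄ = [21, 28] + [-22, -26] = [-1, 2]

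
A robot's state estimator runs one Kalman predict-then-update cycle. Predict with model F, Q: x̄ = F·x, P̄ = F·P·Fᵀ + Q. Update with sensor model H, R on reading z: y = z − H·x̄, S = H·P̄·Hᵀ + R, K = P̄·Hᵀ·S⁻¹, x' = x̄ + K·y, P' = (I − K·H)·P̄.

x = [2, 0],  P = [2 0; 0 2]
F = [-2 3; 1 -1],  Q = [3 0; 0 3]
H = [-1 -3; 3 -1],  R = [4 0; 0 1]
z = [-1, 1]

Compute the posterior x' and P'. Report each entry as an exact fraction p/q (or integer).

x̄ = F·x = [-4, 2]
P̄ = F·P·Fᵀ + Q = [29 -10; -10 7]
y = z − H·x̄ = [1, 15]
S = H·P̄·Hᵀ + R = [36 14; 14 329]
K = P̄·Hᵀ·S⁻¹ = [-147/1664 1739/5824; -443/1664 -589/5824]
x' = x̄ + K·y = [4549/11648, 2525/11648]
P' = (I − K·H)·P̄ = [1455/11648 887/11648; 887/11648 3839/11648]

x' = [4549/11648, 2525/11648]
P' = [1455/11648 887/11648; 887/11648 3839/11648]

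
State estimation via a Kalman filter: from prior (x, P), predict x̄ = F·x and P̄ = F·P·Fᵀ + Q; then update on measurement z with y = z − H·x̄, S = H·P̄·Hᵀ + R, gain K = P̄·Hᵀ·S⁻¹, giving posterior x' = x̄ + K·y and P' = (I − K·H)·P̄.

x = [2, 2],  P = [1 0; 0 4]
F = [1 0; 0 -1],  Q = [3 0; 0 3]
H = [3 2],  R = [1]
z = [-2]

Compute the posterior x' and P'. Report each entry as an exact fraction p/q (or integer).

x̄ = F·x = [2, -2]
P̄ = F·P·Fᵀ + Q = [4 0; 0 7]
y = z − H·x̄ = [-4]
S = H·P̄·Hᵀ + R = [65]
K = P̄·Hᵀ·S⁻¹ = [12/65; 14/65]
x' = x̄ + K·y = [82/65, -186/65]
P' = (I − K·H)·P̄ = [116/65 -168/65; -168/65 259/65]

x' = [82/65, -186/65]
P' = [116/65 -168/65; -168/65 259/65]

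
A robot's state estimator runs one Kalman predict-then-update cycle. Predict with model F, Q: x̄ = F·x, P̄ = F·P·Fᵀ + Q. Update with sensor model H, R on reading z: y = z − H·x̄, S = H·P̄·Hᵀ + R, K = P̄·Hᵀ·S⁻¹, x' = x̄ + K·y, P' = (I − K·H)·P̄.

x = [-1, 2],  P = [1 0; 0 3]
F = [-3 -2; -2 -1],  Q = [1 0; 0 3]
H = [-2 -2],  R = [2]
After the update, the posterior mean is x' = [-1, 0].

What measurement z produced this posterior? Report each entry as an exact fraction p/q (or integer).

x̄ = F·x = [-1, 0]
P̄ = F·P·Fᵀ + Q = [22 12; 12 10]
S = H·P̄·Hᵀ + R = [226]
K = P̄·Hᵀ·S⁻¹ = [-34/113; -22/113]
x' − x̄ = [0, 0] = K·y
y = (KᵀK)⁻¹·Kᵀ·(x' − x̄) = [0]
z = y + H·x̄ = [0] + [2] = [2]

z = [2]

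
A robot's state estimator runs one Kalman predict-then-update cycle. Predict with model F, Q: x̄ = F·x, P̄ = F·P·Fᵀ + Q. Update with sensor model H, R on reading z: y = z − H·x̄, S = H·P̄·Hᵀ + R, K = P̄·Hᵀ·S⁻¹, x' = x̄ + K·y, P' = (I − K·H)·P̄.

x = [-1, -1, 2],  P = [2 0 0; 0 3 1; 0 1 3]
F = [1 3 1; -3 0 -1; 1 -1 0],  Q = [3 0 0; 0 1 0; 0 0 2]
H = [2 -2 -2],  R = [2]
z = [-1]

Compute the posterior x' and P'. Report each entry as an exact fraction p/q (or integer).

x' = [-97/201, 56/201, -50/201]
P' = [799/201 1126/201 -388/201; 1126/201 2740/201 -1585/201; -388/201 -1585/201 1207/201]

x̄ = F·x = [-2, 1, 0]
P̄ = F·P·Fᵀ + Q = [41 -12 -8; -12 22 -5; -8 -5 7]
y = z − H·x̄ = [5]
S = H·P̄·Hᵀ + R = [402]
K = P̄·Hᵀ·S⁻¹ = [61/201; -29/201; -10/201]
x' = x̄ + K·y = [-97/201, 56/201, -50/201]
P' = (I − K·H)·P̄ = [799/201 1126/201 -388/201; 1126/201 2740/201 -1585/201; -388/201 -1585/201 1207/201]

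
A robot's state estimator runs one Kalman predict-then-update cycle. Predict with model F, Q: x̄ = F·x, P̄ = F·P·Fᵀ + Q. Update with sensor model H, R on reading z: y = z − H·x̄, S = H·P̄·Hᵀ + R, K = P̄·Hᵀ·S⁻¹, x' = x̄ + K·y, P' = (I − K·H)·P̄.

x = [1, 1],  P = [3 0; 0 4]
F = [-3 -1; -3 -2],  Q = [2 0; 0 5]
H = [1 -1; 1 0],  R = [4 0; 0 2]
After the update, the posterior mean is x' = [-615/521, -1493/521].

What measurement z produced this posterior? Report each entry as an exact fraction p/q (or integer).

z = [2, -1]

x̄ = F·x = [-4, -5]
P̄ = F·P·Fᵀ + Q = [33 35; 35 48]
S = H·P̄·Hᵀ + R = [15 -2; -2 35]
K = P̄·Hᵀ·S⁻¹ = [-4/521 491/521; -385/521 499/521]
x' − x̄ = [1469/521, 1112/521] = K·y
y = (KᵀK)⁻¹·Kᵀ·(x' − x̄) = [1, 3]
z = y + H·x̄ = [1, 3] + [1, -4] = [2, -1]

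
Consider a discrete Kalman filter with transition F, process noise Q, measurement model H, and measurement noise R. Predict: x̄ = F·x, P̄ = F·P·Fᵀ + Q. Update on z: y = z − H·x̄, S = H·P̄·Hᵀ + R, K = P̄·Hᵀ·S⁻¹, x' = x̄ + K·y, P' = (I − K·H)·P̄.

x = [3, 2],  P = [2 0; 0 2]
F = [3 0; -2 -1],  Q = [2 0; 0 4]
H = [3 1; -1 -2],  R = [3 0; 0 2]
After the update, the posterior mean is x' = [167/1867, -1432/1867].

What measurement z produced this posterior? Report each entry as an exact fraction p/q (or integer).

x̄ = F·x = [9, -8]
P̄ = F·P·Fᵀ + Q = [20 -12; -12 14]
S = H·P̄·Hᵀ + R = [125 -4; -4 30]
K = P̄·Hᵀ·S⁻¹ = [728/1867 346/1867; -362/1867 -1044/1867]
x' − x̄ = [-16636/1867, 13504/1867] = K·y
y = (KᵀK)⁻¹·Kᵀ·(x' − x̄) = [-20, -6]
z = y + H·x̄ = [-20, -6] + [19, 7] = [-1, 1]

z = [-1, 1]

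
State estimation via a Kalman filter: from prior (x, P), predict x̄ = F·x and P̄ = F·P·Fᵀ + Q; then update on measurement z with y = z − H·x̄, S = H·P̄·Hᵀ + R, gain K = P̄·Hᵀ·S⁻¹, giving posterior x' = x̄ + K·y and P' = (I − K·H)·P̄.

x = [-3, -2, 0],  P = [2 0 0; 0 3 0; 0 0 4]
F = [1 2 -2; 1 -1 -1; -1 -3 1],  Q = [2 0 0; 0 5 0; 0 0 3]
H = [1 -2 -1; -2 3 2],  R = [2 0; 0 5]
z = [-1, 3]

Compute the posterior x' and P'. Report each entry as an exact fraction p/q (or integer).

x̄ = F·x = [-7, -1, 9]
P̄ = F·P·Fᵀ + Q = [32 4 -28; 4 14 3; -28 3 36]
y = z − H·x̄ = [13, -26]
S = H·P̄·Hᵀ + R = [178 -325; -325 615]
K = P̄·Hᵀ·S⁻¹ = [-624/769 -2324/3845; -721/769 -331/769; 295/769 1636/3845]
x' = x̄ + K·y = [-7051/3845, -1536/769, 11244/3845]
P' = (I − K·H)·P̄ = [34288/3845 4820/769 -7672/3845; 4820/769 4539/769 -2816/769; -7672/3845 -2816/769 17538/3845]

x' = [-7051/3845, -1536/769, 11244/3845]
P' = [34288/3845 4820/769 -7672/3845; 4820/769 4539/769 -2816/769; -7672/3845 -2816/769 17538/3845]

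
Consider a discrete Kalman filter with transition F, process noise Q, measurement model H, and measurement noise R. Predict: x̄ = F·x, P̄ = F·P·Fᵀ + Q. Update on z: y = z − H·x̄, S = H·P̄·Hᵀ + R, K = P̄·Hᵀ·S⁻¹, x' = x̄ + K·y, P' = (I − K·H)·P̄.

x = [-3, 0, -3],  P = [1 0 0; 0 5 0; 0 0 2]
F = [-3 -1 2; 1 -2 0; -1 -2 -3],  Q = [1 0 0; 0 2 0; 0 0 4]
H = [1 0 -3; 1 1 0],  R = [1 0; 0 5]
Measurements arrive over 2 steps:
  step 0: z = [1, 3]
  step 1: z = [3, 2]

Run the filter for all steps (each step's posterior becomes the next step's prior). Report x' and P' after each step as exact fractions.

step 0: x̄ = F·x = [3, -3, 12]
step 0: P̄ = F·P·Fᵀ + Q = [23 7 1; 7 23 19; 1 19 43]
step 0: y = z − H·x̄ = [34, 3]
step 0: S = H·P̄·Hᵀ + R = [405 -30; -30 65]
step 0: K = P̄·Hᵀ·S⁻¹ = [88/1017 170/339; -94/1017 142/339; -1544/5085 284/1695]
step 0: x' = x̄ + K·y = [7573/1017, -4969/1017, 2216/1017]
step 0: P' = (I − K·H)·P̄ = [6331/1017 -3781/1017 2081/1017; -3781/1017 5911/1017 -1229/1017; 2081/1017 -1229/1017 3983/5085]
step 1: x̄ = F·x = [-13318/1017, 5837/339, -4283/1017]
step 1: P̄ = F·P·Fᵀ + Q = [121757/5085 -5666/339 76822/5085; -5666/339 5237/113 1232/339; 76822/5085 1232/339 119132/5085]
step 1: y = z − H·x̄ = [3520/1017, -2159/1017]
step 1: S = H·P̄·Hᵀ + R = [738098/5085 -249139/5085; -249139/5085 212867/5085]
step 1: K = P̄·Hᵀ·S⁻¹ = [-2749354/18691537 10619/18691537; 1503659/18691537 14990428/18691537; -7076008/18691537 86586/18691537]
step 1: x' = x̄ + K·y = [-254311251/18691537, 295217355/18691537, -103392665/18691537]
step 1: P' = (I − K·H)·P̄ = [388703150/18691537 -388650055/18691537 130484168/18691537; -388650055/18691537 463602195/18691537 -130051238/18691537; 130484168/18691537 -130051238/18691537 45853392/18691537]

step 0: x' = [7573/1017, -4969/1017, 2216/1017], P' = [6331/1017 -3781/1017 2081/1017; -3781/1017 5911/1017 -1229/1017; 2081/1017 -1229/1017 3983/5085]
step 1: x' = [-254311251/18691537, 295217355/18691537, -103392665/18691537], P' = [388703150/18691537 -388650055/18691537 130484168/18691537; -388650055/18691537 463602195/18691537 -130051238/18691537; 130484168/18691537 -130051238/18691537 45853392/18691537]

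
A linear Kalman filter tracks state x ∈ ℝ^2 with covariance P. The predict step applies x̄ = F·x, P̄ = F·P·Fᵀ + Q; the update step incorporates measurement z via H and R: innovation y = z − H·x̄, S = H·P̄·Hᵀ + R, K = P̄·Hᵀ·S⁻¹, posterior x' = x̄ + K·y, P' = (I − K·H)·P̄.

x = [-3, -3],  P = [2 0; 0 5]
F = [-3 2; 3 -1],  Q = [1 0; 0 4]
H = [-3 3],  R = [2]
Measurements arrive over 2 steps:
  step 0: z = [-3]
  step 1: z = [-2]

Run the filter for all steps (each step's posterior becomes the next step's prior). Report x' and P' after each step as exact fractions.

step 0: x' = [-381/275, -12/5], P' = [2499/1100 43/20; 43/20 9/4]
step 1: x' = [-235485/295591, -433527/295591], P' = [334780/295591 312246/295591; 312246/295591 354910/295591]

step 0: x̄ = F·x = [3, -6]
step 0: P̄ = F·P·Fᵀ + Q = [39 -28; -28 27]
step 0: y = z − H·x̄ = [24]
step 0: S = H·P̄·Hᵀ + R = [1100]
step 0: K = P̄·Hᵀ·S⁻¹ = [-201/1100; 3/20]
step 0: x' = x̄ + K·y = [-381/275, -12/5]
step 0: P' = (I − K·H)·P̄ = [2499/1100 43/20; 43/20 9/4]
step 1: x̄ = F·x = [-177/275, -483/275]
step 1: P̄ = F·P·Fᵀ + Q = [5111/1100 -1539/275; -1539/275 3794/275]
step 1: y = z − H·x̄ = [368/275]
step 1: S = H·P̄·Hᵀ + R = [295591/1100]
step 1: K = P̄·Hᵀ·S⁻¹ = [-33801/295591; 63996/295591]
step 1: x' = x̄ + K·y = [-235485/295591, -433527/295591]
step 1: P' = (I − K·H)·P̄ = [334780/295591 312246/295591; 312246/295591 354910/295591]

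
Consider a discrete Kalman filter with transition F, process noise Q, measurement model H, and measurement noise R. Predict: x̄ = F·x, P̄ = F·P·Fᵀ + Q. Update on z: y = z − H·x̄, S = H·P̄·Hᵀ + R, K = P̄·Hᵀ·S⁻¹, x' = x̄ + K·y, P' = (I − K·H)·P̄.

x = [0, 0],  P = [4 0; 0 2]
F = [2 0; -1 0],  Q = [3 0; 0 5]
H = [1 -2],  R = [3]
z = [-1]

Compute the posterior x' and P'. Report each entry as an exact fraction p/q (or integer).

x̄ = F·x = [0, 0]
P̄ = F·P·Fᵀ + Q = [19 -8; -8 9]
y = z − H·x̄ = [-1]
S = H·P̄·Hᵀ + R = [90]
K = P̄·Hᵀ·S⁻¹ = [7/18; -13/45]
x' = x̄ + K·y = [-7/18, 13/45]
P' = (I − K·H)·P̄ = [97/18 19/9; 19/9 67/45]

x' = [-7/18, 13/45]
P' = [97/18 19/9; 19/9 67/45]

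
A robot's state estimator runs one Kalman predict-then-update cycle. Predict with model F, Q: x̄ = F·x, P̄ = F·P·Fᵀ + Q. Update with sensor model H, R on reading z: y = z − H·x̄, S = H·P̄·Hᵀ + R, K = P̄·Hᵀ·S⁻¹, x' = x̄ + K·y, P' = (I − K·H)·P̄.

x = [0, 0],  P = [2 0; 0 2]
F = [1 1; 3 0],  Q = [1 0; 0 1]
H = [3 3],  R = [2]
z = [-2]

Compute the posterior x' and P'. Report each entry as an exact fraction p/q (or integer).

x' = [-33/163, -75/163]
P' = [541/326 -519/326; -519/326 569/326]

x̄ = F·x = [0, 0]
P̄ = F·P·Fᵀ + Q = [5 6; 6 19]
y = z − H·x̄ = [-2]
S = H·P̄·Hᵀ + R = [326]
K = P̄·Hᵀ·S⁻¹ = [33/326; 75/326]
x' = x̄ + K·y = [-33/163, -75/163]
P' = (I − K·H)·P̄ = [541/326 -519/326; -519/326 569/326]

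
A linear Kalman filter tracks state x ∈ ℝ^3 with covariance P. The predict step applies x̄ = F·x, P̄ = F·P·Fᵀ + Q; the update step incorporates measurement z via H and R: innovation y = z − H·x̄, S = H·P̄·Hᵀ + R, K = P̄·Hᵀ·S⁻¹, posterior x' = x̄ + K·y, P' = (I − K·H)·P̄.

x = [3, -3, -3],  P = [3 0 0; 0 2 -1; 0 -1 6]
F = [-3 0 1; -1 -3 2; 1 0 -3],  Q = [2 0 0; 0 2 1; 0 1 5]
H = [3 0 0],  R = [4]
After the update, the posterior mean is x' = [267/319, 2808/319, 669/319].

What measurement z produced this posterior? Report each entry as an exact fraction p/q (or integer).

x̄ = F·x = [-12, 0, 12]
P̄ = F·P·Fᵀ + Q = [35 24 -27; 24 59 -47; -27 -47 62]
S = H·P̄·Hᵀ + R = [319]
K = P̄·Hᵀ·S⁻¹ = [105/319; 72/319; -81/319]
x' − x̄ = [4095/319, 2808/319, -3159/319] = K·y
y = (KᵀK)⁻¹·Kᵀ·(x' − x̄) = [39]
z = y + H·x̄ = [39] + [-36] = [3]

z = [3]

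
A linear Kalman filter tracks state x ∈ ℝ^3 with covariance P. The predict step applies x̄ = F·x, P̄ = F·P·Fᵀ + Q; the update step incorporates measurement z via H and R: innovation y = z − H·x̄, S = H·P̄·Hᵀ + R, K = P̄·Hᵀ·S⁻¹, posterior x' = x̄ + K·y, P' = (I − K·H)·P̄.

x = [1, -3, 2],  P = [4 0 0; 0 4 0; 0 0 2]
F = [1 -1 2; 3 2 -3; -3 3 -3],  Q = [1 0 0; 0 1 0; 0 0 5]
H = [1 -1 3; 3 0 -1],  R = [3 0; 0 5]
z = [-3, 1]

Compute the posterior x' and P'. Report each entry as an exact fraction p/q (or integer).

x' = [466/45463, -94544/45463, -6820/4133]
P' = [46275/90926 137109/90926 3105/8266; 137109/90926 2270877/90926 60717/8266; 3105/8266 60717/8266 20485/8266]

x̄ = F·x = [8, -9, -18]
P̄ = F·P·Fᵀ + Q = [17 -8 -36; -8 71 6; -36 6 95]
y = z − H·x̄ = [34, -41]
S = H·P̄·Hᵀ + R = [710 -492; -492 469]
K = P̄·Hᵀ·S⁻¹ = [3877/90926 10467/45463; -43369/90926 -25656/45463; 1281/8266 -1117/4133]
x' = x̄ + K·y = [466/45463, -94544/45463, -6820/4133]
P' = (I − K·H)·P̄ = [46275/90926 137109/90926 3105/8266; 137109/90926 2270877/90926 60717/8266; 3105/8266 60717/8266 20485/8266]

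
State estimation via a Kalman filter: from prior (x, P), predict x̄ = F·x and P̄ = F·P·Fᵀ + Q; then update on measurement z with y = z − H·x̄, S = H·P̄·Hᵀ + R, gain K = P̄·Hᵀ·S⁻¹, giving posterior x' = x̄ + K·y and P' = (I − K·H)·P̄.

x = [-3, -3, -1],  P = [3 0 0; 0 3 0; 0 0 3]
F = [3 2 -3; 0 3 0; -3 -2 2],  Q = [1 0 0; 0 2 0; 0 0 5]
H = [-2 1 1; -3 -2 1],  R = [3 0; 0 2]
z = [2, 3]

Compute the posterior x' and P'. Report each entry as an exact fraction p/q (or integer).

x̄ = F·x = [-12, -9, 13]
P̄ = F·P·Fᵀ + Q = [67 18 -57; 18 29 -18; -57 -18 56]
y = z − H·x̄ = [-26, -64]
S = H·P̄·Hᵀ + R = [476 721; 721 1407]
K = P̄·Hᵀ·S⁻¹ = [-4491/21413 -2173/21413; 1195/3059 -895/3059; 3463/21413 2228/21413]
x' = x̄ + K·y = [-1118/21413, -1321/3059, 45739/21413]
P' = (I − K·H)·P̄ = [18866/21413 -1333/3059 33590/21413; -1333/3059 2236/3059 -1317/3059; 33590/21413 -1317/3059 86788/21413]

x' = [-1118/21413, -1321/3059, 45739/21413]
P' = [18866/21413 -1333/3059 33590/21413; -1333/3059 2236/3059 -1317/3059; 33590/21413 -1317/3059 86788/21413]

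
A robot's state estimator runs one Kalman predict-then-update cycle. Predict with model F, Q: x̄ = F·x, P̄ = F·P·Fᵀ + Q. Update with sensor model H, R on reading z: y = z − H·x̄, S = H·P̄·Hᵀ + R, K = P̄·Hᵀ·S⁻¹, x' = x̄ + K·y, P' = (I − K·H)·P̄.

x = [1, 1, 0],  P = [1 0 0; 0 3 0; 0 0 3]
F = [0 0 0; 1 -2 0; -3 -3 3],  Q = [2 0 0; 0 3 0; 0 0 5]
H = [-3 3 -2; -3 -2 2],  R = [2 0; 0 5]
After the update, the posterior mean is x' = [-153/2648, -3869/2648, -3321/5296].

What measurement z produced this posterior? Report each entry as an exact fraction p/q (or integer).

z = [-3, 2]

x̄ = F·x = [0, -1, -6]
P̄ = F·P·Fᵀ + Q = [2 0 0; 0 16 15; 0 15 68]
S = H·P̄·Hᵀ + R = [256 -200; -200 239]
K = P̄·Hᵀ·S⁻¹ = [-1317/10592 -171/1324; 1951/10592 193/1324; -549/21184 1117/2648]
x' − x̄ = [-153/2648, -1221/2648, 28455/5296] = K·y
y = (KᵀK)⁻¹·Kᵀ·(x' − x̄) = [-12, 12]
z = y + H·x̄ = [-12, 12] + [9, -10] = [-3, 2]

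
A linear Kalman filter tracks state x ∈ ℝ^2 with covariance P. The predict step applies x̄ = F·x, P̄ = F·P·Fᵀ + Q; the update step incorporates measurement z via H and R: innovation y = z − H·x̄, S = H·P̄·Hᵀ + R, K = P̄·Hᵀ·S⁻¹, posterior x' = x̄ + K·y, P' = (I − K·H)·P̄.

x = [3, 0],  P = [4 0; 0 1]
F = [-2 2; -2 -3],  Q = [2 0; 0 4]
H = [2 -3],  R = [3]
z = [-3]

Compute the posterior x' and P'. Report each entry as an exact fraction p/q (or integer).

x̄ = F·x = [-6, -6]
P̄ = F·P·Fᵀ + Q = [22 10; 10 29]
y = z − H·x̄ = [-9]
S = H·P̄·Hᵀ + R = [232]
K = P̄·Hᵀ·S⁻¹ = [7/116; -67/232]
x' = x̄ + K·y = [-759/116, -789/232]
P' = (I − K·H)·P̄ = [1227/58 1629/116; 1629/116 2239/232]

x' = [-759/116, -789/232]
P' = [1227/58 1629/116; 1629/116 2239/232]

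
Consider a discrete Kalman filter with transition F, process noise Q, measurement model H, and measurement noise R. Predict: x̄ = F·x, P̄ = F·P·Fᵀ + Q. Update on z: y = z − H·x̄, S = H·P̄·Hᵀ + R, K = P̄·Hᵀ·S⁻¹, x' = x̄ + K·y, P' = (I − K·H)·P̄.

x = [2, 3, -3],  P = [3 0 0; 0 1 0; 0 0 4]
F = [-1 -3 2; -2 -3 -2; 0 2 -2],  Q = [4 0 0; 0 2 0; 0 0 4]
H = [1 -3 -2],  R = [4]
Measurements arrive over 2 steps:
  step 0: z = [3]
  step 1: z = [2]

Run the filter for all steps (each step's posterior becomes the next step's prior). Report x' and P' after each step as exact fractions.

step 0: x̄ = F·x = [-17, -7, 12]
step 0: P̄ = F·P·Fᵀ + Q = [32 -1 -22; -1 39 10; -22 10 24]
step 0: y = z − H·x̄ = [23]
step 0: S = H·P̄·Hᵀ + R = [697]
step 0: K = P̄·Hᵀ·S⁻¹ = [79/697; -138/697; -100/697]
step 0: x' = x̄ + K·y = [-10032/697, -8053/697, 6064/697]
step 0: P' = (I − K·H)·P̄ = [16063/697 10205/697 -7434/697; 10205/697 8139/697 -6830/697; -7434/697 -6830/697 6728/697]
step 1: x̄ = F·x = [46319/697, 32095/697, -28234/697]
step 1: P̄ = F·P·Fᵀ + Q = [291940/697 185178/697 -179324/697; 185178/697 146837/697 -106138/697; -179324/697 -106138/697 116896/697]
step 1: y = z − H·x̄ = [-5108/697]
step 1: S = H·P̄·Hᵀ + R = [416417/697]
step 1: K = P̄·Hᵀ·S⁻¹ = [95054/416417; -43057/416417; -94702/416417]
step 1: x' = x̄ + K·y = [26976303/416417, 19490443/416417, -16174146/416417]
step 1: P' = (I − K·H)·P̄ = [161454112/416417 116505032/416417 -94220600/416417; 116505032/416417 85066740/416417 -69261480/416417; -94220600/416417 -69261480/416417 56971324/416417]

step 0: x' = [-10032/697, -8053/697, 6064/697], P' = [16063/697 10205/697 -7434/697; 10205/697 8139/697 -6830/697; -7434/697 -6830/697 6728/697]
step 1: x' = [26976303/416417, 19490443/416417, -16174146/416417], P' = [161454112/416417 116505032/416417 -94220600/416417; 116505032/416417 85066740/416417 -69261480/416417; -94220600/416417 -69261480/416417 56971324/416417]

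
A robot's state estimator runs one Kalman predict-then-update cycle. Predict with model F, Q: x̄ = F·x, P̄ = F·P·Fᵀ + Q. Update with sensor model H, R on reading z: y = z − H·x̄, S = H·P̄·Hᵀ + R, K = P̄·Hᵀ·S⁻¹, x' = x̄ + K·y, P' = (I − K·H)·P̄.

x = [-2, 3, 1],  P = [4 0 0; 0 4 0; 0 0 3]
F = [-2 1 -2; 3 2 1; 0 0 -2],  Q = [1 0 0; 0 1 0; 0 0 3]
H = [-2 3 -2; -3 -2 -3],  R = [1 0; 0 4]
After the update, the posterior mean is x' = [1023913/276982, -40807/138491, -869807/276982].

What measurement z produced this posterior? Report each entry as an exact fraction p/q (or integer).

x̄ = F·x = [5, 1, -2]
P̄ = F·P·Fᵀ + Q = [33 -22 12; -22 56 -6; 12 -6 15]
S = H·P̄·Hᵀ + R = [1129 236; 236 540]
K = P̄·Hᵀ·S⁻¹ = [-15691/138491 -65923/553964; 31892/138491 -21119/138491; -5649/138491 -60909/553964]
x' − x̄ = [-360997/276982, -179298/138491, -315843/276982] = K·y
y = (KᵀK)⁻¹·Kᵀ·(x' − x̄) = [1, 10]
z = y + H·x̄ = [1, 10] + [-3, -11] = [-2, -1]

z = [-2, -1]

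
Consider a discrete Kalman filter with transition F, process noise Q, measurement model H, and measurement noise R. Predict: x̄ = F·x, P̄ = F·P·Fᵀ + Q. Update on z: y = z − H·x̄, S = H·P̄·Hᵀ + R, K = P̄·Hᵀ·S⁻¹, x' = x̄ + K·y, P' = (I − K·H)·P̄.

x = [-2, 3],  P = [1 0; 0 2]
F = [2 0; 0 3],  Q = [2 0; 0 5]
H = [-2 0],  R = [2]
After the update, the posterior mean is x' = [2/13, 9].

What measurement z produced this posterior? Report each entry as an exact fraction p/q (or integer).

z = [-1]

x̄ = F·x = [-4, 9]
P̄ = F·P·Fᵀ + Q = [6 0; 0 23]
S = H·P̄·Hᵀ + R = [26]
K = P̄·Hᵀ·S⁻¹ = [-6/13; 0]
x' − x̄ = [54/13, 0] = K·y
y = (KᵀK)⁻¹·Kᵀ·(x' − x̄) = [-9]
z = y + H·x̄ = [-9] + [8] = [-1]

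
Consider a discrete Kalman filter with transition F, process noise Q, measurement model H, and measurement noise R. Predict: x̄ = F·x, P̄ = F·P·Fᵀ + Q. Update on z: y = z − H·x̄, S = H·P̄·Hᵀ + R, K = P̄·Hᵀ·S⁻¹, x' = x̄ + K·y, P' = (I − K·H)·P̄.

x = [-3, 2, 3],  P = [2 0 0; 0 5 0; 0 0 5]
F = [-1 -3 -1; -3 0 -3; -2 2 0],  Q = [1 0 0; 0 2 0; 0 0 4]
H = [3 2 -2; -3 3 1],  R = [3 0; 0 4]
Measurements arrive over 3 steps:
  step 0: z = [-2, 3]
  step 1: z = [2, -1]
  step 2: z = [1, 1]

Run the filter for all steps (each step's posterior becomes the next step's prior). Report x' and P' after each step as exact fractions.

step 0: x' = [983063/564814, 656431/564814, 1357249/282407], P' = [536392/282407 202055/282407 933629/282407; 202055/282407 159514/282407 382537/282407; 933629/282407 382537/282407 1804672/282407]
step 1: x' = [2310004751/3805113802, 895204325/3805113802, 461858258/1902556901], P' = [54542743408/55174150129 21691998654/55174150129 89300308098/55174150129; 21691998654/55174150129 24707498436/55174150129 41359772310/55174150129; 89300308098/55174150129 41359772310/55174150129 179199291732/55174150129]
step 2: x' = [-1905421877039709/10935834410434078, 3269023988641889/10935834410434078, -2454452862947634/5467917205217039], P' = [5386553667611062/5467917205217039 2133176919886186/5467917205217039 8810585027321392/5467917205217039; 2133176919886186/5467917205217039 2434134096706294/5467917205217039 4064691949197532/5467917205217039; 8810585027321392/5467917205217039 4064691949197532/5467917205217039 17676810414623260/5467917205217039]

step 0: x̄ = F·x = [-6, 0, 10]
step 0: P̄ = F·P·Fᵀ + Q = [53 21 -26; 21 65 12; -26 12 32]
step 0: y = z − H·x̄ = [36, -25]
step 0: S = H·P̄·Hᵀ + R = [1336 -370; -370 948]
step 0: K = P̄·Hᵀ·S⁻¹ = [48676/282407 -34691/564814; 53373/282407 127457/564814; -14461/282407 37849/282407]
step 0: x' = x̄ + K·y = [983063/564814, 656431/564814, 1357249/282407]
step 0: P' = (I − K·H)·P̄ = [536392/282407 202055/282407 933629/282407; 202055/282407 159514/282407 382537/282407; 933629/282407 382537/282407 1804672/282407]
step 1: x̄ = F·x = [-2833427/282407, -11092683/564814, -326632/282407]
step 1: P̄ = F·P·Fᵀ + Q = [9433907/282407 17886294/282407 2026104/282407; 17886294/282407 38439712/282407 5312574/282407; 2026104/282407 5312574/282407 2296812/282407]
step 1: y = z − H·x̄ = [19504514/282407, 16365937/564814]
step 1: S = H·P̄·Hᵀ + R = [396520168/282407 191783007/282407; 191783007/282407 132054539/282407]
step 1: K = P̄·Hᵀ·S⁻¹ = [9470537112/55174150129 -2312981541/55174150129; 10590482738/55174150129 12601567914/55174150129; -2592704850/55174150129 8844421092/55174150129]
step 1: x' = x̄ + K·y = [2310004751/3805113802, 895204325/3805113802, 461858258/1902556901]
step 1: P' = (I − K·H)·P̄ = [54542743408/55174150129 21691998654/55174150129 89300308098/55174150129; 21691998654/55174150129 24707498436/55174150129 41359772310/55174150129; 89300308098/55174150129 41359772310/55174150129 179199291732/55174150129]
step 2: x̄ = F·x = [-2959667121/1902556901, -1385880543/543587686, -1414800426/1902556901]
step 2: P̄ = F·P·Fᵀ + Q = [1068194913173/55174150129 257784841812/7882021447 143489562392/55174150129; 257784841812/7882021447 545918880326/7882021447 69249669036/7882021447; 143489562392/55174150129 69249669036/7882021447 364161578660/55174150129]
step 2: y = z − H·x̄ = [2521874459/271793843, 17980203331/3805113802]
step 2: S = H·P̄·Hᵀ + R = [6082246018600/7882021447 2478916086341/7882021447; 2478916086341/7882021447 14158160515119/55174150129]
step 2: K = P̄·Hᵀ·S⁻¹ = [934948262654258/5467917205217039 -237386303963309/5467917205217039; 1046138351558694/5467917205217039 1241890869914464/5467917205217039; -264160616295760/5467917205217039 859782795062920/5467917205217039]
step 2: x' = x̄ + K·y = [-1905421877039709/10935834410434078, 3269023988641889/10935834410434078, -2454452862947634/5467917205217039]
step 2: P' = (I − K·H)·P̄ = [5386553667611062/5467917205217039 2133176919886186/5467917205217039 8810585027321392/5467917205217039; 2133176919886186/5467917205217039 2434134096706294/5467917205217039 4064691949197532/5467917205217039; 8810585027321392/5467917205217039 4064691949197532/5467917205217039 17676810414623260/5467917205217039]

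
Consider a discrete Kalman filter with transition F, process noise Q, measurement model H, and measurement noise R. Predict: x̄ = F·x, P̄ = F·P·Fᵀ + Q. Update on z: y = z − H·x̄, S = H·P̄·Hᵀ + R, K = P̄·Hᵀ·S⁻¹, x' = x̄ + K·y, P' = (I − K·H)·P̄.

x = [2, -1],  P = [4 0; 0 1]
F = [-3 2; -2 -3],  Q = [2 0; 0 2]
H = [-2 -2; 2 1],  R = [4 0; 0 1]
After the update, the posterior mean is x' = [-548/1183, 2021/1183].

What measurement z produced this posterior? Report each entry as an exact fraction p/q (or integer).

z = [-2, 1]

x̄ = F·x = [-8, -1]
P̄ = F·P·Fᵀ + Q = [42 18; 18 27]
S = H·P̄·Hᵀ + R = [424 -330; -330 268]
K = P̄·Hᵀ·S⁻¹ = [375/1183 912/1183; -1665/2366 -747/1183]
x' − x̄ = [8916/1183, 3204/1183] = K·y
y = (KᵀK)⁻¹·Kᵀ·(x' − x̄) = [-20, 18]
z = y + H·x̄ = [-20, 18] + [18, -17] = [-2, 1]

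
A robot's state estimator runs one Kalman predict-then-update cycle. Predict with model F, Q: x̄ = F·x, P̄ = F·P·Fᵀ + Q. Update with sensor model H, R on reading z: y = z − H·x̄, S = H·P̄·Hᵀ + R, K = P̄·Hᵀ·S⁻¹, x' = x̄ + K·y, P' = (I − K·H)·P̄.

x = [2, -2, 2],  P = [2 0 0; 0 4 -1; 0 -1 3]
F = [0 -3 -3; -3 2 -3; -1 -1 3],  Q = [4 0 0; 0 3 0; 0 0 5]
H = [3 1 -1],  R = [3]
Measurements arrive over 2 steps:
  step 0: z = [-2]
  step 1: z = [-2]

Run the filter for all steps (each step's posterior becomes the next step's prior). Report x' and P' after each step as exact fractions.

step 0: x' = [1560/347, -4412/347, 992/347], P' = [4835/347 -8892/347 5379/347; -8892/347 19874/347 -6973/347; 5379/347 -6973/347 18655/694]
step 1: x' = [27931462/1135995, -12356962/227199, 24263234/1135995], P' = [85249261/378665 -37472486/75733 68171182/378665; -37472486/75733 82735451/75733 -29741316/75733; 68171182/378665 -29741316/75733 56003209/378665]

step 0: x̄ = F·x = [0, -16, 6]
step 0: P̄ = F·P·Fᵀ + Q = [49 0 -9; 0 76 -38; -9 -38 44]
step 0: y = z − H·x̄ = [20]
step 0: S = H·P̄·Hᵀ + R = [694]
step 0: K = P̄·Hᵀ·S⁻¹ = [78/347; 57/347; -109/694]
step 0: x' = x̄ + K·y = [1560/347, -4412/347, 992/347]
step 0: P' = (I − K·H)·P̄ = [4835/347 -8892/347 5379/347; -8892/347 19874/347 -6973/347; 5379/347 -6973/347 18655/694]
step 1: x̄ = F·x = [10260/347, -16480/347, 5828/347]
step 1: P̄ = F·P·Fᵀ + Q = [277375/694 -175665/694 13947/694; -175665/694 990403/694 -426227/694; 13947/694 -426227/694 204343/694]
step 1: y = z − H·x̄ = [-9166/347]
step 1: S = H·P̄·Hᵀ + R = [3407985/694]
step 1: K = P̄·Hᵀ·S⁻¹ = [214171/1135995; 59309/227199; -196243/1135995]
step 1: x' = x̄ + K·y = [27931462/1135995, -12356962/227199, 24263234/1135995]
step 1: P' = (I − K·H)·P̄ = [85249261/378665 -37472486/75733 68171182/378665; -37472486/75733 82735451/75733 -29741316/75733; 68171182/378665 -29741316/75733 56003209/378665]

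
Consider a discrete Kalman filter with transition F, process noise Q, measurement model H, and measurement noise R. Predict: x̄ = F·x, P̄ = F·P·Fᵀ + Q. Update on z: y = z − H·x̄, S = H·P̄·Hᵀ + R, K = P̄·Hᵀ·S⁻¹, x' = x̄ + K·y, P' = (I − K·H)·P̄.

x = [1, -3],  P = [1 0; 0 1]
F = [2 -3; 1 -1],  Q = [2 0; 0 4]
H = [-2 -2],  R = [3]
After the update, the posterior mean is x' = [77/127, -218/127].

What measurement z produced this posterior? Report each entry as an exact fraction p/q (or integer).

x̄ = F·x = [11, 4]
P̄ = F·P·Fᵀ + Q = [15 5; 5 6]
S = H·P̄·Hᵀ + R = [127]
K = P̄·Hᵀ·S⁻¹ = [-40/127; -22/127]
x' − x̄ = [-1320/127, -726/127] = K·y
y = (KᵀK)⁻¹·Kᵀ·(x' − x̄) = [33]
z = y + H·x̄ = [33] + [-30] = [3]

z = [3]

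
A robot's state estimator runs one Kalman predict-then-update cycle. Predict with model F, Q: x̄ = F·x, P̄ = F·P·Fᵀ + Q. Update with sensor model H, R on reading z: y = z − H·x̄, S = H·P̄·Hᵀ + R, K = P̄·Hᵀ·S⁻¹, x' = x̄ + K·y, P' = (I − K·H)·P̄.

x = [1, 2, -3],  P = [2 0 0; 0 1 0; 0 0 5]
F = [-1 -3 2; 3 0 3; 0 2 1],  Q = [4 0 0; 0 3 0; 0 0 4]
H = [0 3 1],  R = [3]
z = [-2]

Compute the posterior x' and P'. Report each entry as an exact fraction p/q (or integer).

x̄ = F·x = [-13, -6, 1]
P̄ = F·P·Fᵀ + Q = [35 24 4; 24 66 15; 4 15 13]
y = z − H·x̄ = [15]
S = H·P̄·Hᵀ + R = [700]
K = P̄·Hᵀ·S⁻¹ = [19/175; 213/700; 29/350]
x' = x̄ + K·y = [-398/35, -201/140, 157/70]
P' = (I − K·H)·P̄ = [4681/175 153/175 -402/175; 153/175 831/700 -927/350; -402/175 -927/350 1434/175]

x' = [-398/35, -201/140, 157/70]
P' = [4681/175 153/175 -402/175; 153/175 831/700 -927/350; -402/175 -927/350 1434/175]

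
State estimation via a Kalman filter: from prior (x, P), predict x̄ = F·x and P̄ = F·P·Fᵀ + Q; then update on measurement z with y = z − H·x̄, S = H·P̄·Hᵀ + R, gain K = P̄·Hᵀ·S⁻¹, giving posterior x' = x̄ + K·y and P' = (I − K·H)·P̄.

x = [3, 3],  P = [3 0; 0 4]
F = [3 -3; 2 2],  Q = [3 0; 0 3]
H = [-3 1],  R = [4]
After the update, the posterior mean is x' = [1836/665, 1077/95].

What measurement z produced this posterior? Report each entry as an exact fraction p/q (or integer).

x̄ = F·x = [0, 12]
P̄ = F·P·Fᵀ + Q = [66 -6; -6 31]
S = H·P̄·Hᵀ + R = [665]
K = P̄·Hᵀ·S⁻¹ = [-204/665; 7/95]
x' − x̄ = [1836/665, -63/95] = K·y
y = (KᵀK)⁻¹·Kᵀ·(x' − x̄) = [-9]
z = y + H·x̄ = [-9] + [12] = [3]

z = [3]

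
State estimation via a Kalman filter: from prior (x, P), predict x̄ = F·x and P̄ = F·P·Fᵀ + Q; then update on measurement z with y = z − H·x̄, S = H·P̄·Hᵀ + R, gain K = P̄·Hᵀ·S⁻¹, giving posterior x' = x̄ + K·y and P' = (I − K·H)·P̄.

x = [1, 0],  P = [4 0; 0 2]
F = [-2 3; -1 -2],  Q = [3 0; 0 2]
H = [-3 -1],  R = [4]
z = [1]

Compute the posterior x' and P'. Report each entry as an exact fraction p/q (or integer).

x' = [-4/109, -105/109]
P' = [650/327 -1522/327; -1522/327 4574/327]

x̄ = F·x = [-2, -1]
P̄ = F·P·Fᵀ + Q = [37 -4; -4 14]
y = z − H·x̄ = [-6]
S = H·P̄·Hᵀ + R = [327]
K = P̄·Hᵀ·S⁻¹ = [-107/327; -2/327]
x' = x̄ + K·y = [-4/109, -105/109]
P' = (I − K·H)·P̄ = [650/327 -1522/327; -1522/327 4574/327]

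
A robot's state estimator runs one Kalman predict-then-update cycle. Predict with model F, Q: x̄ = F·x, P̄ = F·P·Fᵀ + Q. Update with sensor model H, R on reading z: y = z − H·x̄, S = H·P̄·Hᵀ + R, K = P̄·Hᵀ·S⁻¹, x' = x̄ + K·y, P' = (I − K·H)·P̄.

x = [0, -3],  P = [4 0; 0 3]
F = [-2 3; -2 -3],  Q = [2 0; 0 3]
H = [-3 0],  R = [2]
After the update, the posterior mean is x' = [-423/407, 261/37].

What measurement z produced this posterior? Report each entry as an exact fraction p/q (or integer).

x̄ = F·x = [-9, 9]
P̄ = F·P·Fᵀ + Q = [45 -11; -11 46]
S = H·P̄·Hᵀ + R = [407]
K = P̄·Hᵀ·S⁻¹ = [-135/407; 3/37]
x' − x̄ = [3240/407, -72/37] = K·y
y = (KᵀK)⁻¹·Kᵀ·(x' − x̄) = [-24]
z = y + H·x̄ = [-24] + [27] = [3]

z = [3]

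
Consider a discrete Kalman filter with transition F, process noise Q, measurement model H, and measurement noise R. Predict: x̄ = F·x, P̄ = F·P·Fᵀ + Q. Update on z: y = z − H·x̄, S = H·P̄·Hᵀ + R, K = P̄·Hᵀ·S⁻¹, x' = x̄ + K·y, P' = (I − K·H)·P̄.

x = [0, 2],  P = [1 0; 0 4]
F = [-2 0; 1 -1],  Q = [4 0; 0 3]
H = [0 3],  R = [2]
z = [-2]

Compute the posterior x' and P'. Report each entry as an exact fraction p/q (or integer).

x' = [-12/37, -26/37]
P' = [278/37 -2/37; -2/37 8/37]

x̄ = F·x = [0, -2]
P̄ = F·P·Fᵀ + Q = [8 -2; -2 8]
y = z − H·x̄ = [4]
S = H·P̄·Hᵀ + R = [74]
K = P̄·Hᵀ·S⁻¹ = [-3/37; 12/37]
x' = x̄ + K·y = [-12/37, -26/37]
P' = (I − K·H)·P̄ = [278/37 -2/37; -2/37 8/37]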